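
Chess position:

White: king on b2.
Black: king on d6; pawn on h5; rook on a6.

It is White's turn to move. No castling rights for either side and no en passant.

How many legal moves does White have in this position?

White to move; king on b2.
In check: no.
Legal moves: Kc3, Kb3, Kc2, Kc1, Kb1.
Count: 5.

5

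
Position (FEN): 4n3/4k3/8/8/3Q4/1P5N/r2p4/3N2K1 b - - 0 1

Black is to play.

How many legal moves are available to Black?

Black to move; king on e7.
In check: no.
Legal moves: Ng7, Nc7, Nf6, Nd6, Kf8, Kf7, Ke6, Ra8, Ra7, Ra6, Ra5, Ra4, Ra3, Rc2, Rb2, Ra1.
Count: 16.

16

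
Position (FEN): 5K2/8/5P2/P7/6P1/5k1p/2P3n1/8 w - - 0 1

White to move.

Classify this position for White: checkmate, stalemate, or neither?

White to move; white king on f8.
In check: no.
Legal moves for White: Kg8, Ke8, Kg7, Kf7, Ke7, f7, a6, g5, c3, c4.
White has 10 legal moves and is not in check → neither.

neither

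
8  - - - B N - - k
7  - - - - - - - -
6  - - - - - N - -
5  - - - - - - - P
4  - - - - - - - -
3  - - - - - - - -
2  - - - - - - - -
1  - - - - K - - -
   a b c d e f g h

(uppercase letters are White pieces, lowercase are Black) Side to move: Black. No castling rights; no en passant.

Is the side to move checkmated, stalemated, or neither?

stalemate

Black to move; black king on h8.
In check: no.
King squares — g7: attacked by Ne8; h7: attacked by Nf6; g8: attacked by Nf6.
Legal moves for Black: none.
Not in check and no legal moves → stalemate.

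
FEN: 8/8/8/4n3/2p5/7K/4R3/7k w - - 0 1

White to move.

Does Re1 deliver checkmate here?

yes

After Re1: black king on h1; in check: yes, from the white rook on e1.
King squares — g1: attacked by Re1; g2: attacked by Kh3; h2: attacked by Kh3.
Black has no legal moves → checkmate.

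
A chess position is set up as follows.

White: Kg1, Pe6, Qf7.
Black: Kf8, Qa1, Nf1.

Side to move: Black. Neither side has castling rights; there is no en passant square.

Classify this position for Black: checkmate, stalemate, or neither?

checkmate

Black to move; black king on f8.
In check: yes, from the white queen on f7.
King squares — e7: attacked by Qf7; f7: attacked by Pe6; g7: attacked by Qf7; e8: attacked by Qf7; g8: attacked by Qf7.
Legal moves for Black: none.
In check with no legal moves → checkmate.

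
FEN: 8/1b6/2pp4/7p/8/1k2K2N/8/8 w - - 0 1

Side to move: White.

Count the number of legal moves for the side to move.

12

White to move; king on e3.
In check: no.
Legal moves: Ng5, Nf4, Nf2, Ng1, Kf4, Ke4, Kd4, Kf3, Kd3, Kf2, Ke2, Kd2.
Count: 12.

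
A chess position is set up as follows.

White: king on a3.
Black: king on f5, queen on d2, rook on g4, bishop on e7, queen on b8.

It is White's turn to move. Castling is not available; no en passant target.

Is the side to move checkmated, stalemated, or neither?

White to move; white king on a3.
In check: yes, from the black bishop on e7.
King squares — a2: attacked by Qd2; b2: attacked by Qd2; b3: attacked by Qb8; a4: attacked by Rg4; b4: attacked by Qd2.
Legal moves for White: none.
In check with no legal moves → checkmate.

checkmate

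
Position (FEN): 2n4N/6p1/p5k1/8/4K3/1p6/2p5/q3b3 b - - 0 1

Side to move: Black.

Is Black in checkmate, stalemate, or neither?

neither

Black to move; black king on g6.
In check: yes, from the white knight on h8.
Legal moves for Black: Kh7, Kh6, Kf6, Kh5, Kg5.
Black is in check but has 5 legal moves → neither.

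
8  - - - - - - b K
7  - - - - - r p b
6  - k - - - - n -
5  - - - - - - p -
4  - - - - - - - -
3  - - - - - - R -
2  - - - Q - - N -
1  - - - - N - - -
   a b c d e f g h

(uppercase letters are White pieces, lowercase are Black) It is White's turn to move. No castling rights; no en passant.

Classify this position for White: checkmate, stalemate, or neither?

White to move; white king on h8.
In check: yes, from the black knight on g6.
King squares — g7: attacked by Rf7; h7: attacked by Bg8; g8: attacked by Bh7.
Legal moves for White: none.
In check with no legal moves → checkmate.

checkmate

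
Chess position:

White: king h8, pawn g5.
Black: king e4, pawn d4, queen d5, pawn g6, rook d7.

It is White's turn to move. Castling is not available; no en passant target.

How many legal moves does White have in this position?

0

White to move; king on h8.
In check: no.
Legal moves: none.
Count: 0.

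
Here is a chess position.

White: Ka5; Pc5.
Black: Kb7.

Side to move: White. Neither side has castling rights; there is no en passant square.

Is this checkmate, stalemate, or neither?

White to move; white king on a5.
In check: no.
Legal moves for White: Kb5, Kb4, Ka4, c6+.
White has 4 legal moves and is not in check → neither.

neither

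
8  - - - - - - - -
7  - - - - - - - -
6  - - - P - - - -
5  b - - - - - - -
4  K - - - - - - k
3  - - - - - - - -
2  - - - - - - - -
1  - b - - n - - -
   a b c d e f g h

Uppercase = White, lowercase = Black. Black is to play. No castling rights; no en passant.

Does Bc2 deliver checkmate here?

no

After Bc2: white king on a4; in check: yes, from the black bishop on c2.
White has 3 legal replies: Kb5, Kxa5, Ka3.
In check but a legal move exists → not checkmate.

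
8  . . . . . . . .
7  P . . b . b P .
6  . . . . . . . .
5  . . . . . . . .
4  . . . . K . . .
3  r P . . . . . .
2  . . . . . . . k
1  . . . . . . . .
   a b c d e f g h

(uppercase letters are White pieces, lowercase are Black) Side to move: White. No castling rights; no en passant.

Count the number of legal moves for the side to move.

15

White to move; king on e4.
In check: no.
Legal moves: Ke5, Kf4, Kd4, Kf3, Ke3, Kd3, g8=Q, g8=R, g8=B, g8=N, a8=Q, a8=R, a8=B, a8=N, b4.
Count: 15.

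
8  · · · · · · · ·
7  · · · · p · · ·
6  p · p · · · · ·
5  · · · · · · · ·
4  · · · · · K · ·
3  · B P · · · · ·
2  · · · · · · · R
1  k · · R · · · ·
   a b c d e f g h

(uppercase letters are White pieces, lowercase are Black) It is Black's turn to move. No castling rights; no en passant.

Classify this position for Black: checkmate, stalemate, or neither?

Black to move; black king on a1.
In check: yes, from the white rook on d1.
King squares — b1: attacked by Rd1; a2: attacked by Rh2; b2: attacked by Rh2.
Legal moves for Black: none.
In check with no legal moves → checkmate.

checkmate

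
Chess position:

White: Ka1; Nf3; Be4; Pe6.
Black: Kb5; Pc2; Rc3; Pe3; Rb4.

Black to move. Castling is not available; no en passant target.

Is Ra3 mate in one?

After Ra3: white king on a1; in check: yes, from the black rook on a3.
King squares — b1: attacked by Pc2; a2: attacked by Ra3; b2: attacked by Rb4.
White has no legal moves → checkmate.

yes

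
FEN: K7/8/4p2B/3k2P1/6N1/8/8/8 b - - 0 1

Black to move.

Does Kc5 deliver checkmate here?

After Kc5: white king on a8; in check: no.
White is not in check, so this cannot be checkmate.

no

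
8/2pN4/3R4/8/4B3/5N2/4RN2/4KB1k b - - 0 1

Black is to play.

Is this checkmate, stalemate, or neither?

Black to move; black king on h1.
In check: yes, from the white knight on f2.
King squares — g1: attacked by Nf3; g2: attacked by Bf1; h2: attacked by Nf3.
Legal moves for Black: none.
In check with no legal moves → checkmate.

checkmate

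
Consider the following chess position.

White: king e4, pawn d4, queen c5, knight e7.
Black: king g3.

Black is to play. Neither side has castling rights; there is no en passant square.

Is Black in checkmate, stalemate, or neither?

neither

Black to move; black king on g3.
In check: no.
Legal moves for Black: Kh4, Kg4, Kh3, Kh2, Kg2, Kf2.
Black has 6 legal moves and is not in check → neither.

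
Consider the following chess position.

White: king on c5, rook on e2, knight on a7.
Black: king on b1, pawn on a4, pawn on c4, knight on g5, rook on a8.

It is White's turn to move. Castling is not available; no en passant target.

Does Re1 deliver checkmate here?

no

After Re1: black king on b1; in check: yes, from the white rook on e1.
Black has 3 legal replies: Kc2, Kb2, Ka2.
In check but a legal move exists → not checkmate.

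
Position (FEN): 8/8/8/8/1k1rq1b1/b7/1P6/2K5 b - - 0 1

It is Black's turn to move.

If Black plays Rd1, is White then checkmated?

yes

After Rd1: white king on c1; in check: yes, from the black rook on d1.
King squares — b1: attacked by Rd1; d1: attacked by Bg4; b2: own pawn; c2: attacked by Qe4; d2: attacked by Rd1.
White has no legal moves → checkmate.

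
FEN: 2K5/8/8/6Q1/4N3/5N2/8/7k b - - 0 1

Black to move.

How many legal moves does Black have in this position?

0

Black to move; king on h1.
In check: no.
Legal moves: none.
Count: 0.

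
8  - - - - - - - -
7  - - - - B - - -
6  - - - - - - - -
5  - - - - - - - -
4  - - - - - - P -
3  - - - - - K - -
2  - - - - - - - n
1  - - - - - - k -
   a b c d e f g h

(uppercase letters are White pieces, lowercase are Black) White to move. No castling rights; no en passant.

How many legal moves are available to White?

White to move; king on f3.
In check: yes, from the black knight on h2.
Legal moves: Kf4, Ke4, Kg3, Ke3, Ke2.
Count: 5.

5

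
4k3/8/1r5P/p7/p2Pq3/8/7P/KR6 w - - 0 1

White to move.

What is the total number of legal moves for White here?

16

White to move; king on a1.
In check: no.
Legal moves: Rxb6, Rb5, Rb4, Rb3, Rb2, Rh1, Rg1, Rf1, Re1, Rd1, Rc1, Ka2, h7, d5, h3, h4.
Count: 16.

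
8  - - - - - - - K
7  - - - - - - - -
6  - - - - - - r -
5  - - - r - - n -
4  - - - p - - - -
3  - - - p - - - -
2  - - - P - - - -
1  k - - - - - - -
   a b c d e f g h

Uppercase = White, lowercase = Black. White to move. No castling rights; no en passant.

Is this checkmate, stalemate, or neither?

White to move; white king on h8.
In check: no.
King squares — g7: attacked by Rg6; h7: attacked by Ng5; g8: attacked by Rg6.
Legal moves for White: none.
Not in check and no legal moves → stalemate.

stalemate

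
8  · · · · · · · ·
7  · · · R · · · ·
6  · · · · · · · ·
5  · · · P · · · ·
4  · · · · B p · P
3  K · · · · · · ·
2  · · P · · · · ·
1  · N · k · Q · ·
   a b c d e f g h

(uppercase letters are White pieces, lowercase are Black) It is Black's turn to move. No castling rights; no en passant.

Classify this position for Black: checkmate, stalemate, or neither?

Black to move; black king on d1.
In check: yes, from the white queen on f1.
King squares — c1: attacked by Qf1; e1: attacked by Qf1; c2: attacked by Be4; d2: attacked by Nb1; e2: attacked by Qf1.
Legal moves for Black: none.
In check with no legal moves → checkmate.

checkmate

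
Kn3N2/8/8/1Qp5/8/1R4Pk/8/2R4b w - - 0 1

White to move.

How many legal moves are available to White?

White to move; king on a8.
In check: yes, from the black bishop on h1.
Legal moves: Kxb8, Ka7, Qb7, Qc6, Rf3, Rxh1+.
Count: 6.

6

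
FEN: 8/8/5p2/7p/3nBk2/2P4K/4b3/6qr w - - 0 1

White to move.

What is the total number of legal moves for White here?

White to move; king on h3.
In check: yes, from the black rook on h1.
Legal moves: Bxh1.
Count: 1.

1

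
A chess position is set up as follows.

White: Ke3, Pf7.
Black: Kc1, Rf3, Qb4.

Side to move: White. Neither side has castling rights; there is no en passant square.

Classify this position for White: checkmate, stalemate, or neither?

neither

White to move; white king on e3.
In check: yes, from the black rook on f3.
Legal moves for White: Kxf3, Ke2.
White is in check but has 2 legal moves → neither.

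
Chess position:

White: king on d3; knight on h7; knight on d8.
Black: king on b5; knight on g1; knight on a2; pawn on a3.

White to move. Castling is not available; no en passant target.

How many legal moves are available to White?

White to move; king on d3.
In check: no.
Legal moves: Nf7, Nb7, Ne6, Nc6, Nf8, Nf6, Ng5, Ke4, Kd4, Ke3, Kd2, Kc2.
Count: 12.

12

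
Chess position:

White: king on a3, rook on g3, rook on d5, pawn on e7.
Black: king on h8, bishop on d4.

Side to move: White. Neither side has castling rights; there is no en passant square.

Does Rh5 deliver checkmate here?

yes

After Rh5: black king on h8; in check: yes, from the white rook on h5.
King squares — g7: attacked by Rg3; h7: attacked by Rh5; g8: attacked by Rg3.
Black has no legal moves → checkmate.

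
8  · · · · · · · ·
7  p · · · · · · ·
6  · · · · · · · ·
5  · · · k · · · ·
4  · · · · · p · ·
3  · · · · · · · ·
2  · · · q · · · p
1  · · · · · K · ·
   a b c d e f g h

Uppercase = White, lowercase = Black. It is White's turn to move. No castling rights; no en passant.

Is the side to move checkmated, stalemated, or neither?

White to move; white king on f1.
In check: no.
King squares — e1: attacked by Qd2; g1: attacked by Ph2; e2: attacked by Qd2; f2: attacked by Qd2; g2: attacked by Qd2.
Legal moves for White: none.
Not in check and no legal moves → stalemate.

stalemate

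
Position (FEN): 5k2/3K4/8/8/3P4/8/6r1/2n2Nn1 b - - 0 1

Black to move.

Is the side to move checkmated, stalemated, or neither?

neither

Black to move; black king on f8.
In check: no.
Legal moves for Black include: Kg8, Kg7, Kf7, Rg8, Rg7+, Rg6, Rg5, Rg4, Rg3, Rh2, Rf2, Re2, Rd2, Rc2, Rb2, Ra2, Nh3, Nf3, ... (list truncated; more exist).
Black has legal moves and is not in check → neither.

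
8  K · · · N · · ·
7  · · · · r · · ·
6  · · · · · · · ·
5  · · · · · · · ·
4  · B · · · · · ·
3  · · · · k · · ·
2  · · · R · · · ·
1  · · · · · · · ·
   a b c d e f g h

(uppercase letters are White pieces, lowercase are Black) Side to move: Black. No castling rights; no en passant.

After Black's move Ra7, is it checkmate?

After Ra7: white king on a8; in check: yes, from the black rook on a7.
White has 2 legal replies: Kb8, Kxa7.
In check but a legal move exists → not checkmate.

no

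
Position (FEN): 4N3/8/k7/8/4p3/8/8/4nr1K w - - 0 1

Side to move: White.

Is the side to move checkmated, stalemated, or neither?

neither

White to move; white king on h1.
In check: yes, from the black rook on f1.
King squares — g1: attacked by Rf1; g2: attacked by Ne1; h2: available.
Legal moves for White: Kh2.
White is in check but has 1 legal move → neither.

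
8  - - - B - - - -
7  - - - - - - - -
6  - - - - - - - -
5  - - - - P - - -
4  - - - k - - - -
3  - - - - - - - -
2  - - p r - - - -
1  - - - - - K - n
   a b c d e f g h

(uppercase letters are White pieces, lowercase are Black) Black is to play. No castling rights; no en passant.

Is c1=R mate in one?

After c1=R: white king on f1; in check: yes, from the black rook on c1.
King squares — e1: attacked by Rc1; g1: attacked by Rc1; e2: attacked by Rd2; f2: attacked by Nh1; g2: attacked by Rd2.
White has no legal moves → checkmate.

yes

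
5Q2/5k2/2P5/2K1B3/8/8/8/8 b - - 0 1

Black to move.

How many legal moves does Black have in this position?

Black to move; king on f7.
In check: yes, from the white queen on f8.
Legal moves: Kxf8, Kg6, Ke6.
Count: 3.

3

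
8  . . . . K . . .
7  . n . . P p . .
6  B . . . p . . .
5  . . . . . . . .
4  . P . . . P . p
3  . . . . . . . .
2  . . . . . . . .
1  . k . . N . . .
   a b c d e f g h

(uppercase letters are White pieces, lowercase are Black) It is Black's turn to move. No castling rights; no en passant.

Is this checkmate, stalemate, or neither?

Black to move; black king on b1.
In check: no.
Legal moves for Black: Nd8, Nd6+, Nc5, Na5, Kb2, Ka2, Kc1, Ka1, f6, e5, h3, f5.
Black has 12 legal moves and is not in check → neither.

neither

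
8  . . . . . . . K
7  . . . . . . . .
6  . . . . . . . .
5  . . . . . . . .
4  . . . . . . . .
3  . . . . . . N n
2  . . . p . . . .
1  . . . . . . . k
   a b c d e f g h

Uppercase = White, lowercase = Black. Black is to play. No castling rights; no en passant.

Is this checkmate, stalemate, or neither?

neither

Black to move; black king on h1.
In check: yes, from the white knight on g3.
King squares — g1: available; g2: available; h2: available.
Legal moves for Black: Kh2, Kg2, Kg1.
Black is in check but has 3 legal moves → neither.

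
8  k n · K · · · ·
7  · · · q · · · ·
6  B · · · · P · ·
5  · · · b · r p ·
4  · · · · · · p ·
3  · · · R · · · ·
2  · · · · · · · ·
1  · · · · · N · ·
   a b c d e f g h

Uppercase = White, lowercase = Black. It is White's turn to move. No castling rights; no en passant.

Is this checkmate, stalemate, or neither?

checkmate

White to move; white king on d8.
In check: yes, from the black queen on d7.
King squares — c7: attacked by Qd7; d7: attacked by Nb8; e7: attacked by Qd7; c8: attacked by Qd7; e8: attacked by Qd7.
Legal moves for White: none.
In check with no legal moves → checkmate.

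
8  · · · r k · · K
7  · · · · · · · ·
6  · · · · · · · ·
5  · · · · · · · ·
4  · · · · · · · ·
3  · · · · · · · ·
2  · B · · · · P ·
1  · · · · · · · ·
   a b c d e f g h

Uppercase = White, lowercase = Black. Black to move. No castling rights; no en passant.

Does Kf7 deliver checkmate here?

After Kf7: white king on h8; in check: yes, from the black rook on d8.
White has 1 legal reply: Kh7.
In check but a legal move exists → not checkmate.

no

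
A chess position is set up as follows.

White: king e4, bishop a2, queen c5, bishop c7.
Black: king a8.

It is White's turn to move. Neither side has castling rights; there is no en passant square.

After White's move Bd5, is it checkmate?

After Bd5: black king on a8; in check: yes, from the white bishop on d5.
King squares — a7: attacked by Qc5; b7: attacked by Bd5; b8: attacked by Bc7.
Black has no legal moves → checkmate.

yes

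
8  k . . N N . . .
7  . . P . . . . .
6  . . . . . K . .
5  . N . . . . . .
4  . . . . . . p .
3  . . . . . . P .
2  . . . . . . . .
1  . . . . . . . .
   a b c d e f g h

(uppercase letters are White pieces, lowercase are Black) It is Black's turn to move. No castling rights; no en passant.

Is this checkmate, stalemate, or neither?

Black to move; black king on a8.
In check: no.
King squares — a7: attacked by Nb5; b7: attacked by Nd8; b8: attacked by Pc7.
Legal moves for Black: none.
Not in check and no legal moves → stalemate.

stalemate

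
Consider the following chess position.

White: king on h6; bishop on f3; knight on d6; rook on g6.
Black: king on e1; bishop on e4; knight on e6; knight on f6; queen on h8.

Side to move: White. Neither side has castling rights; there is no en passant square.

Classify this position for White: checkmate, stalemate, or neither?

checkmate

White to move; white king on h6.
In check: yes, from the black queen on h8.
King squares — g5: attacked by Ne6; h5: attacked by Nf6; g6: own rook; g7: attacked by Ne6; h7: attacked by Nf6.
Legal moves for White: none.
In check with no legal moves → checkmate.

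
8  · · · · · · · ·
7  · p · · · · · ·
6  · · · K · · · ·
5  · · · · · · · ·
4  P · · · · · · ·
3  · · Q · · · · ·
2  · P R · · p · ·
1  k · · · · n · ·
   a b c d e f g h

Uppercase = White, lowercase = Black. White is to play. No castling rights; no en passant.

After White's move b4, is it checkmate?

no

After b4: black king on a1; in check: yes, from the white queen on c3.
Black has 1 legal reply: Kb1.
In check but a legal move exists → not checkmate.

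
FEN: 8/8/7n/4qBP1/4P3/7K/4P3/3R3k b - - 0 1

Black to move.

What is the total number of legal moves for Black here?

0

Black to move; king on h1.
In check: yes, from the white rook on d1.
Legal moves: none.
Count: 0.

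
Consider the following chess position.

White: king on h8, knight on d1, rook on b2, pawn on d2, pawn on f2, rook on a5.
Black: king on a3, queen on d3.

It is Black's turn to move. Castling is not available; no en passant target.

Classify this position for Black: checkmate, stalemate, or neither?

Black to move; black king on a3.
In check: yes, from the white rook on a5.
King squares — a2: attacked by Rb2; b2: attacked by Nd1; b3: attacked by Rb2; a4: attacked by Ra5; b4: attacked by Rb2.
Legal moves for Black: none.
In check with no legal moves → checkmate.

checkmate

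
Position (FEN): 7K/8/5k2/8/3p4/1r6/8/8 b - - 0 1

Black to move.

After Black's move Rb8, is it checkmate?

After Rb8: white king on h8; in check: yes, from the black rook on b8.
White has 1 legal reply: Kh7.
In check but a legal move exists → not checkmate.

no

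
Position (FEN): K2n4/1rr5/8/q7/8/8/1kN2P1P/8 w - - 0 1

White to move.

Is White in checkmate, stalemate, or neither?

checkmate

White to move; white king on a8.
In check: yes, from the black queen on a5.
King squares — a7: attacked by Qa5; b7: attacked by Rc7; b8: attacked by Rb7.
Legal moves for White: none.
In check with no legal moves → checkmate.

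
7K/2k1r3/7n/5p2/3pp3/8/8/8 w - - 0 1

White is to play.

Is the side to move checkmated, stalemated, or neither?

stalemate

White to move; white king on h8.
In check: no.
King squares — g7: attacked by Re7; h7: attacked by Re7; g8: attacked by Nh6.
Legal moves for White: none.
Not in check and no legal moves → stalemate.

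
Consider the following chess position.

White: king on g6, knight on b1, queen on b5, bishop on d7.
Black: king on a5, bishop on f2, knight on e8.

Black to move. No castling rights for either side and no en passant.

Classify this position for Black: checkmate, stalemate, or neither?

Black to move; black king on a5.
In check: yes, from the white queen on b5.
King squares — a4: attacked by Qb5; b4: attacked by Qb5; b5: attacked by Bd7; a6: attacked by Qb5; b6: attacked by Qb5.
Legal moves for Black: none.
In check with no legal moves → checkmate.

checkmate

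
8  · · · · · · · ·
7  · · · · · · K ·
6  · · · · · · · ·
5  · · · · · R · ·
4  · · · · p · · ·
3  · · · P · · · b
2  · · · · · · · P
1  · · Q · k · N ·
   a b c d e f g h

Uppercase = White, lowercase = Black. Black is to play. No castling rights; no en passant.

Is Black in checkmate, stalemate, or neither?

checkmate

Black to move; black king on e1.
In check: yes, from the white queen on c1.
King squares — d1: attacked by Qc1; f1: attacked by Qc1; d2: attacked by Qc1; e2: attacked by Ng1; f2: attacked by Rf5.
Legal moves for Black: none.
In check with no legal moves → checkmate.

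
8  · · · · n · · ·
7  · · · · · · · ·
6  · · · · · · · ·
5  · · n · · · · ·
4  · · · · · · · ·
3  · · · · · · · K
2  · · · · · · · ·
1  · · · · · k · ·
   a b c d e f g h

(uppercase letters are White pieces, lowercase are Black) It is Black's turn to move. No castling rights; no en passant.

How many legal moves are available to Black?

Black to move; king on f1.
In check: no.
Legal moves: Ng7, Nc7, Nf6, Nd6, Nd7, Nb7, Ne6, Na6, Ne4, Na4, Nd3, Nb3, Kf2, Ke2, Kg1, Ke1.
Count: 16.

16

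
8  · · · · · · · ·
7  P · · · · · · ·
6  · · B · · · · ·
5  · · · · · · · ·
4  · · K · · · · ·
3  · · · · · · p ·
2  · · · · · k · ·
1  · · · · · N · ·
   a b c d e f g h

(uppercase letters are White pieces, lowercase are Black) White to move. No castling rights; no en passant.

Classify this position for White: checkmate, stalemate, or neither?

White to move; white king on c4.
In check: no.
Legal moves for White include: Be8, Ba8, Bd7, Bb7, Bd5, Bb5, Be4, Ba4, Bf3, Bg2, Bh1, Kd5, Kc5, Kb5, Kd4, Kb4, Kd3, Kc3, ... (list truncated; more exist).
White has legal moves and is not in check → neither.

neither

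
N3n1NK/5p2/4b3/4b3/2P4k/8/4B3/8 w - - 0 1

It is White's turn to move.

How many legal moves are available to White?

White to move; king on h8.
In check: yes, from the black bishop on e5.
Legal moves: Kh7, Nf6.
Count: 2.

2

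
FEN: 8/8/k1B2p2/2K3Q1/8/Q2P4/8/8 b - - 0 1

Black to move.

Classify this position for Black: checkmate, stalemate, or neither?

checkmate

Black to move; black king on a6.
In check: yes, from the white queen on a3.
King squares — a5: attacked by Qa3; b5: attacked by Kc5; b6: attacked by Kc5; a7: attacked by Qa3; b7: attacked by Bc6.
Legal moves for Black: none.
In check with no legal moves → checkmate.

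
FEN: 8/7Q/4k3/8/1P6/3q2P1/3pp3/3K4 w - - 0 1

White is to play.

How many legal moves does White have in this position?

White to move; king on d1.
In check: yes, from the black pawn on e2.
Legal moves: none.
Count: 0.

0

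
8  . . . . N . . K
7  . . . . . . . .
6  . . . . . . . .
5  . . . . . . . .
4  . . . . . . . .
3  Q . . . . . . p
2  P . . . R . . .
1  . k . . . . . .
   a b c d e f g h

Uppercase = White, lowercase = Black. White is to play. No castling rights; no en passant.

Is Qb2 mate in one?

yes

After Qb2: black king on b1; in check: yes, from the white queen on b2.
King squares — a1: attacked by Qb2; c1: attacked by Qb2; a2: attacked by Qb2; b2: attacked by Re2; c2: attacked by Qb2.
Black has no legal moves → checkmate.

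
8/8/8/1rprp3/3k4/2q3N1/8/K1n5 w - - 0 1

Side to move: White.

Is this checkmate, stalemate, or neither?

White to move; white king on a1.
In check: yes, from the black queen on c3.
King squares — b1: attacked by Rb5; a2: attacked by Nc1; b2: attacked by Qc3.
Legal moves for White: none.
In check with no legal moves → checkmate.

checkmate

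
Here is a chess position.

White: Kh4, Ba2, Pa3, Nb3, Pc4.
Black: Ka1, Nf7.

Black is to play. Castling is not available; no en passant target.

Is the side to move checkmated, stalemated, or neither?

Black to move; black king on a1.
In check: yes, from the white knight on b3.
Legal moves for Black: Kb2, Kxa2.
Black is in check but has 2 legal moves → neither.

neither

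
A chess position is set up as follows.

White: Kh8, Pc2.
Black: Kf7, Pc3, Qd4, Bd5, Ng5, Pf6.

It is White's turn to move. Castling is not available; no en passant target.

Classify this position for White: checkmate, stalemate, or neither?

White to move; white king on h8.
In check: no.
King squares — g7: attacked by Kf7; h7: attacked by Ng5; g8: attacked by Kf7.
Legal moves for White: none.
Not in check and no legal moves → stalemate.

stalemate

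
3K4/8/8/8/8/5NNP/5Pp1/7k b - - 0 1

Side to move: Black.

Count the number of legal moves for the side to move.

0

Black to move; king on h1.
In check: yes, from the white knight on g3.
Legal moves: none.
Count: 0.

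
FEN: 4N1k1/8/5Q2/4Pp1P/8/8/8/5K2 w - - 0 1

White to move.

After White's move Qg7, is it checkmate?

yes

After Qg7: black king on g8; in check: yes, from the white queen on g7.
King squares — f7: attacked by Qg7; g7: attacked by Ne8; h7: attacked by Qg7; f8: attacked by Qg7; h8: attacked by Qg7.
Black has no legal moves → checkmate.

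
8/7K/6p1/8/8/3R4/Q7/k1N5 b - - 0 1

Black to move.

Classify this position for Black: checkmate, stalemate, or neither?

checkmate

Black to move; black king on a1.
In check: yes, from the white queen on a2.
King squares — b1: attacked by Qa2; a2: attacked by Nc1; b2: attacked by Qa2.
Legal moves for Black: none.
In check with no legal moves → checkmate.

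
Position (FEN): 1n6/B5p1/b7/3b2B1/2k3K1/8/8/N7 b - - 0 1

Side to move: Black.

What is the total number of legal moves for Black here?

Black to move; king on c4.
In check: no.
Legal moves: Nd7, Nc6, Bc8+, Bab7, Bb5, Bg8, Ba8, Bf7, Bdb7, Be6+, Bc6, Be4, Bf3+, Bg2, Bh1, Kb5, Kb4, Kd3, Kc3, g6.
Count: 20.

20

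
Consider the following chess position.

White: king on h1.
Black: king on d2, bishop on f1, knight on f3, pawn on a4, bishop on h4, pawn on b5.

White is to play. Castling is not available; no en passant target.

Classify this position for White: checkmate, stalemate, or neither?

stalemate

White to move; white king on h1.
In check: no.
King squares — g1: attacked by Nf3; g2: attacked by Bf1; h2: attacked by Nf3.
Legal moves for White: none.
Not in check and no legal moves → stalemate.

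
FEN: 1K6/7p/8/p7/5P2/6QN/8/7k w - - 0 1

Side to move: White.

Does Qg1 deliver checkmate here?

yes

After Qg1: black king on h1; in check: yes, from the white queen on g1.
King squares — g1: attacked by Nh3; g2: attacked by Qg1; h2: attacked by Qg1.
Black has no legal moves → checkmate.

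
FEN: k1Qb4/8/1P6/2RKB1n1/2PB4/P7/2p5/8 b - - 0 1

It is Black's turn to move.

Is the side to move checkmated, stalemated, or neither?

checkmate

Black to move; black king on a8.
In check: yes, from the white queen on c8.
King squares — a7: attacked by Pb6; b7: attacked by Qc8; b8: attacked by Be5.
Legal moves for Black: none.
In check with no legal moves → checkmate.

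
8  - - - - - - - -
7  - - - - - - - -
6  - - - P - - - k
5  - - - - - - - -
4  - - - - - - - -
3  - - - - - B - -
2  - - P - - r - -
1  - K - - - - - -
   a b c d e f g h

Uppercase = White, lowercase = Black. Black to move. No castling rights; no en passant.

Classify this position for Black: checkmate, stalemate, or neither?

Black to move; black king on h6.
In check: no.
Legal moves for Black: Kh7, Kg7, Kg6, Kg5, Rxf3, Rh2, Rg2, Re2, Rd2, Rxc2, Rf1+.
Black has 11 legal moves and is not in check → neither.

neither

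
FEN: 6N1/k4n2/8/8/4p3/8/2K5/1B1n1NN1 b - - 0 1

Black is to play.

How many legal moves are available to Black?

Black to move; king on a7.
In check: no.
Legal moves: Nh8, Nd8, Nh6, Nd6, Ng5, Ne5, Kb8, Ka8, Kb7, Kb6, Ka6, Ne3+, Nc3, Nf2, Nb2, e3.
Count: 16.

16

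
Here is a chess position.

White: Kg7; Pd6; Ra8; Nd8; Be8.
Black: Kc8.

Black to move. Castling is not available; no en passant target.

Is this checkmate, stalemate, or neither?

checkmate

Black to move; black king on c8.
In check: yes, from the white rook on a8.
King squares — b7: attacked by Nd8; c7: attacked by Pd6; d7: attacked by Be8; b8: attacked by Ra8; d8: attacked by Ra8.
Legal moves for Black: none.
In check with no legal moves → checkmate.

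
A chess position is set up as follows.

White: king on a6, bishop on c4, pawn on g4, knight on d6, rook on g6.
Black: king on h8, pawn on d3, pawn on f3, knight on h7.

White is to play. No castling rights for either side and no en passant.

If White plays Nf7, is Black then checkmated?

yes

After Nf7: black king on h8; in check: yes, from the white knight on f7.
King squares — g7: attacked by Rg6; h7: own knight; g8: attacked by Rg6.
Black has no legal moves → checkmate.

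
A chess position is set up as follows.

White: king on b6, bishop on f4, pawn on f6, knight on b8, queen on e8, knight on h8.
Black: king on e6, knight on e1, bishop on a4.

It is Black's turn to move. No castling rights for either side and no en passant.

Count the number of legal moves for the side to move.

Black to move; king on e6.
In check: yes, from the white queen on e8.
Legal moves: Kxf6, Kf5, Kd5, Bxe8.
Count: 4.

4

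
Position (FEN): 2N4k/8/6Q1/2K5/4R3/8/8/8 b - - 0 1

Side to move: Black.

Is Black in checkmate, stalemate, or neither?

Black to move; black king on h8.
In check: no.
King squares — g7: attacked by Qg6; h7: attacked by Qg6; g8: attacked by Qg6.
Legal moves for Black: none.
Not in check and no legal moves → stalemate.

stalemate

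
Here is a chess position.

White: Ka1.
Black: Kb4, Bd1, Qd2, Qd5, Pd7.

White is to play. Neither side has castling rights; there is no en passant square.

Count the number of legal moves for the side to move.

1

White to move; king on a1.
In check: no.
Legal moves: Kb1.
Count: 1.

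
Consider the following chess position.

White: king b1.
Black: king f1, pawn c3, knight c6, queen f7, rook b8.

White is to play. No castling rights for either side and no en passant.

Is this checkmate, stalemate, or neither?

White to move; white king on b1.
In check: yes, from the black rook on b8.
Legal moves for White: Kc2, Kc1, Ka1.
White is in check but has 3 legal moves → neither.

neither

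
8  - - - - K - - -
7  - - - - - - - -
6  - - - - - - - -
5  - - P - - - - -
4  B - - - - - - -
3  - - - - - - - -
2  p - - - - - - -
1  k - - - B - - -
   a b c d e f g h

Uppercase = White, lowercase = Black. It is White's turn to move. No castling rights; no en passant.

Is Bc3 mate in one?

After Bc3: black king on a1; in check: yes, from the white bishop on c3.
Black has 1 legal reply: Kb1.
In check but a legal move exists → not checkmate.

no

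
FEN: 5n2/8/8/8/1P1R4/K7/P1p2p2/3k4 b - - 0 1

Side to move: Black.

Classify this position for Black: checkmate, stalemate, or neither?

neither

Black to move; black king on d1.
In check: yes, from the white rook on d4.
King squares — c1: available; e1: available; c2: own pawn; d2: attacked by Rd4; e2: available.
Legal moves for Black: Ke2, Ke1, Kc1.
Black is in check but has 3 legal moves → neither.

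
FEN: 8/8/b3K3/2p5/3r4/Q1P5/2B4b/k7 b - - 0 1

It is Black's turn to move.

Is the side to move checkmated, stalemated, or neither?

checkmate

Black to move; black king on a1.
In check: yes, from the white queen on a3.
King squares — b1: attacked by Bc2; a2: attacked by Qa3; b2: attacked by Qa3.
Legal moves for Black: none.
In check with no legal moves → checkmate.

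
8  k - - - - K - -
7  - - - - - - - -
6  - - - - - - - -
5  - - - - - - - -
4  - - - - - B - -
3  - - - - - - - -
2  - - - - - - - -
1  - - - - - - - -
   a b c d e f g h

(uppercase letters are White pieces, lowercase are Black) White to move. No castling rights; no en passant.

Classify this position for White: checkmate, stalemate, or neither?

neither

White to move; white king on f8.
In check: no.
Legal moves for White: Kg8, Ke8, Kg7, Kf7, Ke7, Bb8, Bc7, Bh6, Bd6, Bg5, Be5, Bg3, Be3, Bh2, Bd2, Bc1.
White has 16 legal moves and is not in check → neither.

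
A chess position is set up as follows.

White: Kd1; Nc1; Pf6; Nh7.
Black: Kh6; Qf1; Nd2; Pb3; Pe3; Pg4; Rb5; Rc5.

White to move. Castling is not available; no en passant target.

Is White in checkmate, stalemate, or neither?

White to move; white king on d1.
In check: yes, from the black queen on f1.
King squares — c1: own knight; e1: attacked by Qf1; c2: attacked by Pb3; d2: attacked by Pe3; e2: attacked by Qf1.
Legal moves for White: none.
In check with no legal moves → checkmate.

checkmate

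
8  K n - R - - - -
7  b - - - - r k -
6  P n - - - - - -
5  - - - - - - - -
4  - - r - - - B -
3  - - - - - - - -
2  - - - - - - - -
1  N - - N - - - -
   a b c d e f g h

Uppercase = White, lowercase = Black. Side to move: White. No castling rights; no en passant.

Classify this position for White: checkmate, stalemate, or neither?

checkmate

White to move; white king on a8.
In check: yes, from the black knight on b6.
King squares — a7: attacked by Rf7; b7: attacked by Rf7; b8: attacked by Ba7.
Legal moves for White: none.
In check with no legal moves → checkmate.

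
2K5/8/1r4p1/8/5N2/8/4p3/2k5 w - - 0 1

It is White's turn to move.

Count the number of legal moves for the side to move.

White to move; king on c8.
In check: no.
Legal moves: Kd8, Kd7, Kc7, Nxg6, Ne6, Nh5, Nd5, Nh3, Nd3+, Ng2, Nxe2+.
Count: 11.

11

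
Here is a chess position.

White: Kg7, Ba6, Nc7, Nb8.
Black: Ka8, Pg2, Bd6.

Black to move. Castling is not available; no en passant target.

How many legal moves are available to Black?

Black to move; king on a8.
In check: yes, from the white knight on c7.
Legal moves: Kxb8, Ka7, Bxc7.
Count: 3.

3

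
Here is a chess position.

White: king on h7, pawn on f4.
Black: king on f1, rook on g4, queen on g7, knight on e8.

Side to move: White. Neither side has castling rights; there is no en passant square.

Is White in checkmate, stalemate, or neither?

White to move; white king on h7.
In check: yes, from the black queen on g7.
King squares — g6: attacked by Rg4; h6: attacked by Qg7; g7: attacked by Rg4; g8: attacked by Qg7; h8: attacked by Qg7.
Legal moves for White: none.
In check with no legal moves → checkmate.

checkmate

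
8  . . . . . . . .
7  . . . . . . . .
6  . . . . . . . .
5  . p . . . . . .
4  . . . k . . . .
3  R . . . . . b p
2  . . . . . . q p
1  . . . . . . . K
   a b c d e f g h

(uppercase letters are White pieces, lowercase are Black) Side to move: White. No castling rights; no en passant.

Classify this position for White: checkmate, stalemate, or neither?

White to move; white king on h1.
In check: yes, from the black queen on g2.
King squares — g1: attacked by Qg2; g2: attacked by Ph3; h2: attacked by Qg2.
Legal moves for White: none.
In check with no legal moves → checkmate.

checkmate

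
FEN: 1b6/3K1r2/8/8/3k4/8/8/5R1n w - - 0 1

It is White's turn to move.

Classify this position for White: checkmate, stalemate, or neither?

neither

White to move; white king on d7.
In check: yes, from the black rook on f7.
King squares — c6: available; d6: attacked by Bb8; e6: available; c7: attacked by Rf7; e7: attacked by Rf7; c8: available; d8: available; e8: available.
Legal moves for White: Ke8, Kd8, Kc8, Ke6, Kc6, Rxf7.
White is in check but has 6 legal moves → neither.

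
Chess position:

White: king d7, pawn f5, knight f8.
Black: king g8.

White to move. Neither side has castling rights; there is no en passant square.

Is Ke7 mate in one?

After Ke7: black king on g8; in check: no.
Black is not in check, so this cannot be checkmate.

no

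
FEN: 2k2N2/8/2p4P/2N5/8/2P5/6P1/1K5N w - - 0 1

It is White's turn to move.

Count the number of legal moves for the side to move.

23

White to move; king on b1.
In check: no.
Legal moves: Nh7, Nfd7, Ng6, Nfe6, Ncd7, Nb7, Nce6, Na6, Ne4, Na4, Nd3, Nb3, Ng3, Nf2, Kc2, Kb2, Ka2, Kc1, Ka1, h7, c4, g3, g4.
Count: 23.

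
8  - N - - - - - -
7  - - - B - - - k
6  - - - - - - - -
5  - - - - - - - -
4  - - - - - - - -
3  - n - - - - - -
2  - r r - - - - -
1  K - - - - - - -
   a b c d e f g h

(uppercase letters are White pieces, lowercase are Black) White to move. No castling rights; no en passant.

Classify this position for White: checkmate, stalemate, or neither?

checkmate

White to move; white king on a1.
In check: yes, from the black knight on b3.
King squares — b1: attacked by Rb2; a2: attacked by Rb2; b2: attacked by Rc2.
Legal moves for White: none.
In check with no legal moves → checkmate.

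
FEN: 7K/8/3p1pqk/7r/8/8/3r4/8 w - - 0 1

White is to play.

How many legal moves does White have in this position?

0

White to move; king on h8.
In check: no.
Legal moves: none.
Count: 0.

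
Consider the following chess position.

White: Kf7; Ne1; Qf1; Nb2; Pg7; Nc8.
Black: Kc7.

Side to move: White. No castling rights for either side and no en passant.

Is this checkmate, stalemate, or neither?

White to move; white king on f7.
In check: no.
Legal moves for White include: Ne7, Na7, Nd6, Nb6, Kg8, Kf8, Ke8, Ke7, Kg6, Kf6, Ke6, Nc4, Na4, Nbd3, Nd1, Qf6, Qa6, Qf5, ... (list truncated; more exist).
White has legal moves and is not in check → neither.

neither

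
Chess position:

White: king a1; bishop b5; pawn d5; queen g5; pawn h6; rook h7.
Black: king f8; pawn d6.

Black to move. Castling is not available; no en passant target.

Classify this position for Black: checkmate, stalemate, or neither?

stalemate

Black to move; black king on f8.
In check: no.
King squares — e7: attacked by Qg5; f7: attacked by Rh7; g7: attacked by Qg5; e8: attacked by Bb5; g8: attacked by Qg5.
Legal moves for Black: none.
Not in check and no legal moves → stalemate.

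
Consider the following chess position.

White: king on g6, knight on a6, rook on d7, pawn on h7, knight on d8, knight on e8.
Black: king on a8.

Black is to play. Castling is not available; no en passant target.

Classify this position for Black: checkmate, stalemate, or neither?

stalemate

Black to move; black king on a8.
In check: no.
King squares — a7: attacked by Rd7; b7: attacked by Rd7; b8: attacked by Na6.
Legal moves for Black: none.
Not in check and no legal moves → stalemate.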